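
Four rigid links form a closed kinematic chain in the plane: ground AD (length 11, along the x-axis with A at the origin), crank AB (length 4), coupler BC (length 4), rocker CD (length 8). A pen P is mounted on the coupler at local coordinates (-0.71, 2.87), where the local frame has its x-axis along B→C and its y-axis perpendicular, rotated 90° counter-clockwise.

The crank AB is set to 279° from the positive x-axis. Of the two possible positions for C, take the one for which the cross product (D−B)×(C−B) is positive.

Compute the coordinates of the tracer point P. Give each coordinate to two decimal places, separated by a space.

A=(0,0), D=(11.00,0)
B = A + 4.00·(cos279°, sin279°) = (0.6257, -3.9508)
|BD| = 11.1011
circle(B,4.00) ∩ circle(D,8.00): a=3.3886, h=2.1254
  candidates: C₊=(3.0360,-0.7585) cross=23.595; C₋=(4.5489,-4.7311) cross=-23.595
  mode + wants cross > 0 → take C=(3.0360,-0.7585) (cross=23.595)
ex = (C−B)/|BC| = (0.6026,0.7981); ey = (-0.7981,0.6026)
P = B + -0.71·ex + 2.87·ey = (-2.0925,-2.7880)

-2.09 -2.79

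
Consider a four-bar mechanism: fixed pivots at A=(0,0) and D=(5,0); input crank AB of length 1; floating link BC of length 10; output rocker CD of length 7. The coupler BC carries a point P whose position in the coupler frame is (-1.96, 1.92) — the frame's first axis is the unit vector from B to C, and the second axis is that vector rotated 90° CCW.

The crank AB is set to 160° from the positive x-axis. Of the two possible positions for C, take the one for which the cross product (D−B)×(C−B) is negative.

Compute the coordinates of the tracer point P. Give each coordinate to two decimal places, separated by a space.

A=(0,0), D=(5.00,0)
B = A + 1.00·(cos160°, sin160°) = (-0.9397, 0.3420)
|BD| = 5.9495
circle(B,10.00) ∩ circle(D,7.00): a=7.2608, h=6.8761
  candidates: C₊=(6.7044,6.7893) cross=40.909; C₋=(5.9138,-6.9401) cross=-40.909
  mode - wants cross < 0 → take C=(5.9138,-6.9401) (cross=-40.909)
ex = (C−B)/|BC| = (0.6854,-0.7282); ey = (0.7282,0.6854)
P = B + -1.96·ex + 1.92·ey = (-0.8848,3.0852)

-0.88 3.09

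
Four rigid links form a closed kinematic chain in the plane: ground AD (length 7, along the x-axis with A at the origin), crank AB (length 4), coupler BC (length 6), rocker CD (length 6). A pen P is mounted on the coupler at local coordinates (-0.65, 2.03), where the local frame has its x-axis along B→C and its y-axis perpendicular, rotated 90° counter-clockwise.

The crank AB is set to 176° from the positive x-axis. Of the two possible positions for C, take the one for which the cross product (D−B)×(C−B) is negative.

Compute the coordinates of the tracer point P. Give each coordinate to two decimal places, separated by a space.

-3.72 2.39

A=(0,0), D=(7.00,0)
B = A + 4.00·(cos176°, sin176°) = (-3.9903, 0.2790)
|BD| = 10.9938
circle(B,6.00) ∩ circle(D,6.00): a=5.4969, h=2.4050
  candidates: C₊=(1.5659,2.5438) cross=26.440; C₋=(1.4438,-2.2647) cross=-26.440
  mode - wants cross < 0 → take C=(1.4438,-2.2647) (cross=-26.440)
ex = (C−B)/|BC| = (0.9057,-0.4240); ey = (0.4240,0.9057)
P = B + -0.65·ex + 2.03·ey = (-3.7183,2.3931)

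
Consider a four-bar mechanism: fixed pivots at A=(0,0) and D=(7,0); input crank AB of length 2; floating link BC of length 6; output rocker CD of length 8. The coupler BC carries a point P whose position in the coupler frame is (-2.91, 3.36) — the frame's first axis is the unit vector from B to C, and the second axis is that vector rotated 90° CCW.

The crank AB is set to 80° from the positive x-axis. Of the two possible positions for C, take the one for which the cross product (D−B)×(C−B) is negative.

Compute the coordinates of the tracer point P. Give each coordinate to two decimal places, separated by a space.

3.83 4.73

A=(0,0), D=(7.00,0)
B = A + 2.00·(cos80°, sin80°) = (0.3473, 1.9696)
|BD| = 6.9381
circle(B,6.00) ∩ circle(D,8.00): a=1.4512, h=5.8218
  candidates: C₊=(3.3916,7.1400) cross=40.393; C₋=(0.0861,-4.0247) cross=-40.393
  mode - wants cross < 0 → take C=(0.0861,-4.0247) (cross=-40.393)
ex = (C−B)/|BC| = (-0.0435,-0.9991); ey = (0.9991,-0.0435)
P = B + -2.91·ex + 3.36·ey = (3.8308,4.7306)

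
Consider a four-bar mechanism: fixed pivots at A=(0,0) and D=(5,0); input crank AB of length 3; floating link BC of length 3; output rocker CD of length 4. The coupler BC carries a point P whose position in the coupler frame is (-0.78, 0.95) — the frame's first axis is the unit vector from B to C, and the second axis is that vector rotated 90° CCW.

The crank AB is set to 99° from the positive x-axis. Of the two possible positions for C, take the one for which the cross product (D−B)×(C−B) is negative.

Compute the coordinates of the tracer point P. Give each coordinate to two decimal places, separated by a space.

-0.03 4.11

A=(0,0), D=(5.00,0)
B = A + 3.00·(cos99°, sin99°) = (-0.4693, 2.9631)
|BD| = 6.2204
circle(B,3.00) ∩ circle(D,4.00): a=2.5475, h=1.5843
  candidates: C₊=(2.5253,3.1426) cross=9.855; C₋=(1.0159,0.3565) cross=-9.855
  mode - wants cross < 0 → take C=(1.0159,0.3565) (cross=-9.855)
ex = (C−B)/|BC| = (0.4951,-0.8689); ey = (0.8689,0.4951)
P = B + -0.78·ex + 0.95·ey = (-0.0301,4.1111)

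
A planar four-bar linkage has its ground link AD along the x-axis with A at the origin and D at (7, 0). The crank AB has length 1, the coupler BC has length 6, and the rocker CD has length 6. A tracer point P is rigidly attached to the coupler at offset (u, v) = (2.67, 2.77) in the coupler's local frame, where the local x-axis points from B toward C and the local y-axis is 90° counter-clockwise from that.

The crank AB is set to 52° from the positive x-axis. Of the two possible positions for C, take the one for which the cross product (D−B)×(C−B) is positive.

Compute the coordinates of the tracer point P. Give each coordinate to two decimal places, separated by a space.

0.17 4.61

A=(0,0), D=(7.00,0)
B = A + 1.00·(cos52°, sin52°) = (0.6157, 0.7880)
|BD| = 6.4328
circle(B,6.00) ∩ circle(D,6.00): a=3.2164, h=5.0651
  candidates: C₊=(4.4283,5.4209) cross=32.582; C₋=(3.1874,-4.6329) cross=-32.582
  mode + wants cross > 0 → take C=(4.4283,5.4209) (cross=32.582)
ex = (C−B)/|BC| = (0.6354,0.7722); ey = (-0.7722,0.6354)
P = B + 2.67·ex + 2.77·ey = (0.1734,4.6098)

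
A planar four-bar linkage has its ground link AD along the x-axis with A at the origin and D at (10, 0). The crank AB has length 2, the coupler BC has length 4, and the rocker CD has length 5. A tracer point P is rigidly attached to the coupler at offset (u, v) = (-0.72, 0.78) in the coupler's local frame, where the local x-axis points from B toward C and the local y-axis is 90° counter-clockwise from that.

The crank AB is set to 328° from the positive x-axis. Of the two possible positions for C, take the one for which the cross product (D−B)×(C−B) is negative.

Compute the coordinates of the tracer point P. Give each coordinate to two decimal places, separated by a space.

A=(0,0), D=(10.00,0)
B = A + 2.00·(cos328°, sin328°) = (1.6961, -1.0598)
|BD| = 8.3713
circle(B,4.00) ∩ circle(D,5.00): a=3.6481, h=1.6406
  candidates: C₊=(5.1071,1.0294) cross=13.734; C₋=(5.5225,-2.2254) cross=-13.734
  mode - wants cross < 0 → take C=(5.5225,-2.2254) (cross=-13.734)
ex = (C−B)/|BC| = (0.9566,-0.2914); ey = (0.2914,0.9566)
P = B + -0.72·ex + 0.78·ey = (1.2346,-0.1039)

1.23 -0.10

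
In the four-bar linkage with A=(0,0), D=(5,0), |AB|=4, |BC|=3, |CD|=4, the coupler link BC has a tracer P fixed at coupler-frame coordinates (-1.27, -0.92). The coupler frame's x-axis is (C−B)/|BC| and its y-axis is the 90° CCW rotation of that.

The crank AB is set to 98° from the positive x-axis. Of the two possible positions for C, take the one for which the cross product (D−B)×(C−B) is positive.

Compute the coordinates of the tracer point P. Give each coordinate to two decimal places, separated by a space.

A=(0,0), D=(5.00,0)
B = A + 4.00·(cos98°, sin98°) = (-0.5567, 3.9611)
|BD| = 6.8240
circle(B,3.00) ∩ circle(D,4.00): a=2.8991, h=0.7715
  candidates: C₊=(2.2518,2.9065) cross=5.265; C₋=(1.3562,1.6500) cross=-5.265
  mode + wants cross > 0 → take C=(2.2518,2.9065) (cross=5.265)
ex = (C−B)/|BC| = (0.9362,-0.3515); ey = (0.3515,0.9362)
P = B + -1.27·ex + -0.92·ey = (-2.0690,3.5462)

-2.07 3.55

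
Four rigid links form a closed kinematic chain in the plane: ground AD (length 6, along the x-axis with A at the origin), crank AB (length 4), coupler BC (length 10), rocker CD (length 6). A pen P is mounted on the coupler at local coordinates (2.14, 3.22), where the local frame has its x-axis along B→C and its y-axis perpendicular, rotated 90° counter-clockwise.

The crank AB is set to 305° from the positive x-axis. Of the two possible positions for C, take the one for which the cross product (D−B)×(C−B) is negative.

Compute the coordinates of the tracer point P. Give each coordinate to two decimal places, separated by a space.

A=(0,0), D=(6.00,0)
B = A + 4.00·(cos305°, sin305°) = (2.2943, -3.2766)
|BD| = 4.9465
circle(B,10.00) ∩ circle(D,6.00): a=8.9424, h=4.4758
  candidates: C₊=(6.0287,5.9999) cross=22.140; C₋=(11.9583,-0.7062) cross=-22.140
  mode - wants cross < 0 → take C=(11.9583,-0.7062) (cross=-22.140)
ex = (C−B)/|BC| = (0.9664,0.2570); ey = (-0.2570,0.9664)
P = B + 2.14·ex + 3.22·ey = (3.5347,0.3853)

3.53 0.39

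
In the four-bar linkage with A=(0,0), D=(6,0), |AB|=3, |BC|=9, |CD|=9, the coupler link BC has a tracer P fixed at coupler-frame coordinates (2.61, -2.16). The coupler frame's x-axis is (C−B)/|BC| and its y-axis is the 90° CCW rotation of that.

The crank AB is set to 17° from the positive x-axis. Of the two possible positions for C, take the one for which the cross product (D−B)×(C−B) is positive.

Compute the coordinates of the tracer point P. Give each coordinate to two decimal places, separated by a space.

5.96 2.27

A=(0,0), D=(6.00,0)
B = A + 3.00·(cos17°, sin17°) = (2.8689, 0.8771)
|BD| = 3.2516
circle(B,9.00) ∩ circle(D,9.00): a=1.6258, h=8.8519
  candidates: C₊=(6.8222,8.9624) cross=28.783; C₋=(2.0467,-8.0852) cross=-28.783
  mode + wants cross > 0 → take C=(6.8222,8.9624) (cross=28.783)
ex = (C−B)/|BC| = (0.4393,0.8984); ey = (-0.8984,0.4393)
P = B + 2.61·ex + -2.16·ey = (5.9558,2.2730)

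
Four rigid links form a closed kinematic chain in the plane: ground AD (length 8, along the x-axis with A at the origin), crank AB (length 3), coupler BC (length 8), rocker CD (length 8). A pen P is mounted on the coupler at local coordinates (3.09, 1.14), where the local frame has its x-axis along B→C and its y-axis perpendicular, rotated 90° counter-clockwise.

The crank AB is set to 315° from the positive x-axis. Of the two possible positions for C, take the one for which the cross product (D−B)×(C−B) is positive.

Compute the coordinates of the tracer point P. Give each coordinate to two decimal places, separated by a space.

A=(0,0), D=(8.00,0)
B = A + 3.00·(cos315°, sin315°) = (2.1213, -2.1213)
|BD| = 6.2497
circle(B,8.00) ∩ circle(D,8.00): a=3.1249, h=7.3645
  candidates: C₊=(2.5610,5.8666) cross=46.026; C₋=(7.5604,-7.9879) cross=-46.026
  mode + wants cross > 0 → take C=(2.5610,5.8666) (cross=46.026)
ex = (C−B)/|BC| = (0.0550,0.9985); ey = (-0.9985,0.0550)
P = B + 3.09·ex + 1.14·ey = (1.1529,1.0267)

1.15 1.03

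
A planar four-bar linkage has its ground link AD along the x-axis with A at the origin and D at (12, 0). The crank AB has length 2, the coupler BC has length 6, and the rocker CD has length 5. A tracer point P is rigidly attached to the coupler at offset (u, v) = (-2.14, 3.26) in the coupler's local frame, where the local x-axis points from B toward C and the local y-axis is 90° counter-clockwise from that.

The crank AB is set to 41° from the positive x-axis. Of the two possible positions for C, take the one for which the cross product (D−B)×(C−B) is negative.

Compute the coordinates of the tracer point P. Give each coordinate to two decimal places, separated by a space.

A=(0,0), D=(12.00,0)
B = A + 2.00·(cos41°, sin41°) = (1.5094, 1.3121)
|BD| = 10.5723
circle(B,6.00) ∩ circle(D,5.00): a=5.8064, h=1.5119
  candidates: C₊=(7.4586,2.0917) cross=15.984; C₋=(7.0833,-0.9087) cross=-15.984
  mode - wants cross < 0 → take C=(7.0833,-0.9087) (cross=-15.984)
ex = (C−B)/|BC| = (0.9290,-0.3701); ey = (0.3701,0.9290)
P = B + -2.14·ex + 3.26·ey = (0.7281,5.1327)

0.73 5.13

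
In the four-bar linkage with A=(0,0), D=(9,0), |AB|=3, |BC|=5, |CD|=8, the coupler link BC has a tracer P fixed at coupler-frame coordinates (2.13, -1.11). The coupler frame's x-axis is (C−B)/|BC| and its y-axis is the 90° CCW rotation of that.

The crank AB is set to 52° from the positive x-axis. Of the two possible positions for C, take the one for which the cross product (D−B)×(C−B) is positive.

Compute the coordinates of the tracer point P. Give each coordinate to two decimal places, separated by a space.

3.92 3.59

A=(0,0), D=(9.00,0)
B = A + 3.00·(cos52°, sin52°) = (1.8470, 2.3640)
|BD| = 7.5335
circle(B,5.00) ∩ circle(D,8.00): a=1.1783, h=4.8592
  candidates: C₊=(4.4906,6.6080) cross=36.607; C₋=(1.4410,-2.6195) cross=-36.607
  mode + wants cross > 0 → take C=(4.4906,6.6080) (cross=36.607)
ex = (C−B)/|BC| = (0.5287,0.8488); ey = (-0.8488,0.5287)
P = B + 2.13·ex + -1.11·ey = (3.9153,3.5851)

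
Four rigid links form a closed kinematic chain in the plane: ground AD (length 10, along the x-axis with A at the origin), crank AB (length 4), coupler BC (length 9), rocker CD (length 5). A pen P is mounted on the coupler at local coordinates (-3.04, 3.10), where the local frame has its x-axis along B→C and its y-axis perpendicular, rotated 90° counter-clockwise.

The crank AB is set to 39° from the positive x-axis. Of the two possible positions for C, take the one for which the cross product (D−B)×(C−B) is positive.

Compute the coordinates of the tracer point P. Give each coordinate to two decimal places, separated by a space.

A=(0,0), D=(10.00,0)
B = A + 4.00·(cos39°, sin39°) = (3.1086, 2.5173)
|BD| = 7.3368
circle(B,9.00) ∩ circle(D,5.00): a=7.4848, h=4.9978
  candidates: C₊=(11.8538,4.6436) cross=36.668; C₋=(8.4242,-4.7452) cross=-36.668
  mode + wants cross > 0 → take C=(11.8538,4.6436) (cross=36.668)
ex = (C−B)/|BC| = (0.9717,0.2363); ey = (-0.2363,0.9717)
P = B + -3.04·ex + 3.10·ey = (-0.5778,4.8113)

-0.58 4.81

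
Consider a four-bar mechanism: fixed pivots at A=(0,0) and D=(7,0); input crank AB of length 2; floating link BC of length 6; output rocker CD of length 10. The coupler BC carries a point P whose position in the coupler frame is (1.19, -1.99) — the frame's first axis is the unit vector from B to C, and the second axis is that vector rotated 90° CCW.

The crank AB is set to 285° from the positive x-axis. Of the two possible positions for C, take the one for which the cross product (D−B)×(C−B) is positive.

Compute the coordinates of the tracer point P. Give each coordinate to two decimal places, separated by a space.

1.66 0.09

A=(0,0), D=(7.00,0)
B = A + 2.00·(cos285°, sin285°) = (0.5176, -1.9319)
|BD| = 6.7641
circle(B,6.00) ∩ circle(D,10.00): a=-1.3488, h=5.8464
  candidates: C₊=(-2.4447,3.2858) cross=39.546; C₋=(0.8948,-7.9200) cross=-39.546
  mode + wants cross > 0 → take C=(-2.4447,3.2858) (cross=39.546)
ex = (C−B)/|BC| = (-0.4937,0.8696); ey = (-0.8696,-0.4937)
P = B + 1.19·ex + -1.99·ey = (1.6606,0.0855)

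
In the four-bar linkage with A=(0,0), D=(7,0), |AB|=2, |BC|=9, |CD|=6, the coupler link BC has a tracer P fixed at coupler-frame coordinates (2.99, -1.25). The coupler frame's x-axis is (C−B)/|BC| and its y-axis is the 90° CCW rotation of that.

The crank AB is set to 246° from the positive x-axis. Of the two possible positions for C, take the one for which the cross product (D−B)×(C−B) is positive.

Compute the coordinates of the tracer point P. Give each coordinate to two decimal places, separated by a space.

A=(0,0), D=(7.00,0)
B = A + 2.00·(cos246°, sin246°) = (-0.8135, -1.8271)
|BD| = 8.0243
circle(B,9.00) ∩ circle(D,6.00): a=6.8161, h=5.8771
  candidates: C₊=(4.4854,5.4476) cross=47.159; C₋=(7.1618,-5.9978) cross=-47.159
  mode + wants cross > 0 → take C=(4.4854,5.4476) (cross=47.159)
ex = (C−B)/|BC| = (0.5888,0.8083); ey = (-0.8083,0.5888)
P = B + 2.99·ex + -1.25·ey = (1.9573,-0.1462)

1.96 -0.15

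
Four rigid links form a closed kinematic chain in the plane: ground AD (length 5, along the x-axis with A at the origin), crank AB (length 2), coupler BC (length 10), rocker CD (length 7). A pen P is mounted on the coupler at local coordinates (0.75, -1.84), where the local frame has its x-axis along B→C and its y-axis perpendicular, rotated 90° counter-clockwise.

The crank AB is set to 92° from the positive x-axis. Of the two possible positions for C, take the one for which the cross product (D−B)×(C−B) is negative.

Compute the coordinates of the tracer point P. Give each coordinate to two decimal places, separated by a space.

A=(0,0), D=(5.00,0)
B = A + 2.00·(cos92°, sin92°) = (-0.0698, 1.9988)
|BD| = 5.4496
circle(B,10.00) ∩ circle(D,7.00): a=7.4040, h=6.7216
  candidates: C₊=(9.2836,5.5363) cross=36.630; C₋=(4.3529,-6.9700) cross=-36.630
  mode - wants cross < 0 → take C=(4.3529,-6.9700) (cross=-36.630)
ex = (C−B)/|BC| = (0.4423,-0.8969); ey = (0.8969,0.4423)
P = B + 0.75·ex + -1.84·ey = (-1.3884,0.5123)

-1.39 0.51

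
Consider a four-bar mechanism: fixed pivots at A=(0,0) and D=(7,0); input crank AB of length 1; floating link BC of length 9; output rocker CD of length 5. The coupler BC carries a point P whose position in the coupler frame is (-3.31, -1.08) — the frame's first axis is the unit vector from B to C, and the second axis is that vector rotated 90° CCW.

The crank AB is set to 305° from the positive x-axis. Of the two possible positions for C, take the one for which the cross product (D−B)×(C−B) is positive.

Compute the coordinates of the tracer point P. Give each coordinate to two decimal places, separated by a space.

A=(0,0), D=(7.00,0)
B = A + 1.00·(cos305°, sin305°) = (0.5736, -0.8192)
|BD| = 6.4784
circle(B,9.00) ∩ circle(D,5.00): a=7.5613, h=4.8813
  candidates: C₊=(7.4569,4.9791) cross=31.623; C₋=(8.6914,-4.7052) cross=-31.623
  mode + wants cross > 0 → take C=(7.4569,4.9791) (cross=31.623)
ex = (C−B)/|BC| = (0.7648,0.6442); ey = (-0.6442,0.7648)
P = B + -3.31·ex + -1.08·ey = (-1.2622,-3.7776)

-1.26 -3.78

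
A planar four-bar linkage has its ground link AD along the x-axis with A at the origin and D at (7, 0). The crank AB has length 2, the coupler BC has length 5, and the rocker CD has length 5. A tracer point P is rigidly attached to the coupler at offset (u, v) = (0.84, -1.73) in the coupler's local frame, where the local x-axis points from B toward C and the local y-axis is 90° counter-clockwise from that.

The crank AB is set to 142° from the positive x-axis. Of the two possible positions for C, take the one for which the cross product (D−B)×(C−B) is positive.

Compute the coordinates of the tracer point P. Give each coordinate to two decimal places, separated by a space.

-0.15 -0.06

A=(0,0), D=(7.00,0)
B = A + 2.00·(cos142°, sin142°) = (-1.5760, 1.2313)
|BD| = 8.6640
circle(B,5.00) ∩ circle(D,5.00): a=4.3320, h=2.4968
  candidates: C₊=(3.0668,3.0871) cross=21.632; C₋=(2.3571,-1.8558) cross=-21.632
  mode + wants cross > 0 → take C=(3.0668,3.0871) (cross=21.632)
ex = (C−B)/|BC| = (0.9286,0.3712); ey = (-0.3712,0.9286)
P = B + 0.84·ex + -1.73·ey = (-0.1539,-0.0633)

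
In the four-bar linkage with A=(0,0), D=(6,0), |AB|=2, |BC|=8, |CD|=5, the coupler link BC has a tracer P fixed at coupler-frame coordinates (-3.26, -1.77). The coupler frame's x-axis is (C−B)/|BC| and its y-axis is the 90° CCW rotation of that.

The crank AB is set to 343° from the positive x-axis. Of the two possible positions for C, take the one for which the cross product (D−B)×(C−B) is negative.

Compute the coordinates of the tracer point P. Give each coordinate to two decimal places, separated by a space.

A=(0,0), D=(6.00,0)
B = A + 2.00·(cos343°, sin343°) = (1.9126, -0.5847)
|BD| = 4.1290
circle(B,8.00) ∩ circle(D,5.00): a=6.7872, h=4.2349
  candidates: C₊=(8.0317,4.5686) cross=17.486; C₋=(9.2311,-3.8157) cross=-17.486
  mode - wants cross < 0 → take C=(9.2311,-3.8157) (cross=-17.486)
ex = (C−B)/|BC| = (0.9148,-0.4039); ey = (0.4039,0.9148)
P = B + -3.26·ex + -1.77·ey = (-1.7845,-0.8873)

-1.78 -0.89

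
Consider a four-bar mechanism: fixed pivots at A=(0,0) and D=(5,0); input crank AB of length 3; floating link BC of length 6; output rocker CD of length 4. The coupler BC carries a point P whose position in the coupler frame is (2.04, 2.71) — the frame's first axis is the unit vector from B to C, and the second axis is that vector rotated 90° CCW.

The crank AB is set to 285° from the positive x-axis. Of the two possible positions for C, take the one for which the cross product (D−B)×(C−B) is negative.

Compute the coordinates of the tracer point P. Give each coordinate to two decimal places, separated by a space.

A=(0,0), D=(5.00,0)
B = A + 3.00·(cos285°, sin285°) = (0.7765, -2.8978)
|BD| = 5.1221
circle(B,6.00) ∩ circle(D,4.00): a=4.5134, h=3.9534
  candidates: C₊=(2.2615,2.9155) cross=20.250; C₋=(6.7347,-3.6043) cross=-20.250
  mode - wants cross < 0 → take C=(6.7347,-3.6043) (cross=-20.250)
ex = (C−B)/|BC| = (0.9930,-0.1177); ey = (0.1177,0.9930)
P = B + 2.04·ex + 2.71·ey = (3.1214,-0.4468)

3.12 -0.45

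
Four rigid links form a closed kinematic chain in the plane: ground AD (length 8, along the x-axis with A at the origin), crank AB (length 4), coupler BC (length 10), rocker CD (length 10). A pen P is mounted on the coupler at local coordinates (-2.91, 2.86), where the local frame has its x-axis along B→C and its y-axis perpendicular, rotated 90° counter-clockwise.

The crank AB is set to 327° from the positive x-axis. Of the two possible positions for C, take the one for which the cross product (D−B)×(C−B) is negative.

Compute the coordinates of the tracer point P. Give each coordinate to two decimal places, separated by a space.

A=(0,0), D=(8.00,0)
B = A + 4.00·(cos327°, sin327°) = (3.3547, -2.1786)
|BD| = 5.1308
circle(B,10.00) ∩ circle(D,10.00): a=2.5654, h=9.6653
  candidates: C₊=(1.5734,7.6615) cross=49.591; C₋=(9.7813,-9.8401) cross=-49.591
  mode - wants cross < 0 → take C=(9.7813,-9.8401) (cross=-49.591)
ex = (C−B)/|BC| = (0.6427,-0.7662); ey = (0.7662,0.6427)
P = B + -2.91·ex + 2.86·ey = (3.6757,1.8890)

3.68 1.89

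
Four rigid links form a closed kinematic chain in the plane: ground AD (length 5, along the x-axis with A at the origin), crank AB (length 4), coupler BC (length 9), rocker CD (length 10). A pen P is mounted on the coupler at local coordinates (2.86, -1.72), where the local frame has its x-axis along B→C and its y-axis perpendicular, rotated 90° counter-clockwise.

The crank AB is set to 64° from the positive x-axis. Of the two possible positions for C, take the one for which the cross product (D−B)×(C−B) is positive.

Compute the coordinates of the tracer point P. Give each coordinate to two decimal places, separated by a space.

A=(0,0), D=(5.00,0)
B = A + 4.00·(cos64°, sin64°) = (1.7535, 3.5952)
|BD| = 4.8441
circle(B,9.00) ∩ circle(D,10.00): a=0.4609, h=8.9882
  candidates: C₊=(8.7332,9.2770) cross=43.540; C₋=(-4.6085,-2.7708) cross=-43.540
  mode + wants cross > 0 → take C=(8.7332,9.2770) (cross=43.540)
ex = (C−B)/|BC| = (0.7755,0.6313); ey = (-0.6313,0.7755)
P = B + 2.86·ex + -1.72·ey = (5.0574,4.0668)

5.06 4.07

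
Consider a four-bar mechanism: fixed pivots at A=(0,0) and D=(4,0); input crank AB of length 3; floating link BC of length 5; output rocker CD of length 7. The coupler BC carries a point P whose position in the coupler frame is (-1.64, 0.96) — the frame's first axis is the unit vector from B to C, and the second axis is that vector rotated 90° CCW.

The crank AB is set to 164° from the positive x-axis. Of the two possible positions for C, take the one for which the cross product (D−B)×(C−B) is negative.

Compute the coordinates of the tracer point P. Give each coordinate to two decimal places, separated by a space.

-2.33 2.65

A=(0,0), D=(4.00,0)
B = A + 3.00·(cos164°, sin164°) = (-2.8838, 0.8269)
|BD| = 6.9333
circle(B,5.00) ∩ circle(D,7.00): a=1.7359, h=4.6890
  candidates: C₊=(-0.6011,5.2754) cross=32.510; C₋=(-1.7196,-4.0357) cross=-32.510
  mode - wants cross < 0 → take C=(-1.7196,-4.0357) (cross=-32.510)
ex = (C−B)/|BC| = (0.2328,-0.9725); ey = (0.9725,0.2328)
P = B + -1.64·ex + 0.96·ey = (-2.3320,2.6454)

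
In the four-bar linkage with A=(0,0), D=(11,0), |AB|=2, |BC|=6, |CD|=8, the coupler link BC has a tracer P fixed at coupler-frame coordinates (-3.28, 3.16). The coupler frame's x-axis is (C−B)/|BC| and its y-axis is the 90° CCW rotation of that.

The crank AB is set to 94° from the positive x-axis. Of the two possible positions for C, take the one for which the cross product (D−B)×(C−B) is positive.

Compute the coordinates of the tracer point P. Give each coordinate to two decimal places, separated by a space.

-4.60 2.91

A=(0,0), D=(11.00,0)
B = A + 2.00·(cos94°, sin94°) = (-0.1395, 1.9951)
|BD| = 11.3168
circle(B,6.00) ∩ circle(D,8.00): a=4.4213, h=4.0561
  candidates: C₊=(4.9276,5.2083) cross=45.902; C₋=(3.4974,-2.7769) cross=-45.902
  mode + wants cross > 0 → take C=(4.9276,5.2083) (cross=45.902)
ex = (C−B)/|BC| = (0.8445,0.5355); ey = (-0.5355,0.8445)
P = B + -3.28·ex + 3.16·ey = (-4.6018,2.9073)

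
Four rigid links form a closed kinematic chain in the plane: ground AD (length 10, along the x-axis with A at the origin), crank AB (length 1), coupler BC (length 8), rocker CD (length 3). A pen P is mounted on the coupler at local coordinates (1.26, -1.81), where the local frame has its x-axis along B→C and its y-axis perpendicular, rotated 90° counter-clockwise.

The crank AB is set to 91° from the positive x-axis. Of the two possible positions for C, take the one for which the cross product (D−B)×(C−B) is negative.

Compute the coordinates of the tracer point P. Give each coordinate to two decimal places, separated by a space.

A=(0,0), D=(10.00,0)
B = A + 1.00·(cos91°, sin91°) = (-0.0175, 0.9998)
|BD| = 10.0672
circle(B,8.00) ∩ circle(D,3.00): a=7.7652, h=1.9238
  candidates: C₊=(7.9005,2.1429) cross=19.367; C₋=(7.5183,-1.6856) cross=-19.367
  mode - wants cross < 0 → take C=(7.5183,-1.6856) (cross=-19.367)
ex = (C−B)/|BC| = (0.9420,-0.3357); ey = (0.3357,0.9420)
P = B + 1.26·ex + -1.81·ey = (0.5618,-1.1281)

0.56 -1.13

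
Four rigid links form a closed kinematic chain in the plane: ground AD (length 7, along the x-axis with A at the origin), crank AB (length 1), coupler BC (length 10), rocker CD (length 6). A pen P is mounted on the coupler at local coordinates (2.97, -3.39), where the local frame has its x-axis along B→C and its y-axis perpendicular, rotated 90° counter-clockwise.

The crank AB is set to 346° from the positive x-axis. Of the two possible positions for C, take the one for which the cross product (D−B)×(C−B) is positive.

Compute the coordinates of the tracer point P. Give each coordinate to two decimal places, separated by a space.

A=(0,0), D=(7.00,0)
B = A + 1.00·(cos346°, sin346°) = (0.9703, -0.2419)
|BD| = 6.0346
circle(B,10.00) ∩ circle(D,6.00): a=8.3201, h=5.5476
  candidates: C₊=(9.0613,5.6348) cross=33.478; C₋=(9.5061,-5.4516) cross=-33.478
  mode + wants cross > 0 → take C=(9.0613,5.6348) (cross=33.478)
ex = (C−B)/|BC| = (0.8091,0.5877); ey = (-0.5877,0.8091)
P = B + 2.97·ex + -3.39·ey = (5.3655,-1.2394)

5.37 -1.24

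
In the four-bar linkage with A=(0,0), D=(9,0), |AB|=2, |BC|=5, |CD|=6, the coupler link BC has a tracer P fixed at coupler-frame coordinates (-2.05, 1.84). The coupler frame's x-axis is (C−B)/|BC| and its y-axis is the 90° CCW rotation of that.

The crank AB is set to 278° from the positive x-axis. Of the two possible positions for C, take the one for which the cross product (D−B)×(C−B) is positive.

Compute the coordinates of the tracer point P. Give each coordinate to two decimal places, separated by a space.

-2.43 -2.48

A=(0,0), D=(9.00,0)
B = A + 2.00·(cos278°, sin278°) = (0.2783, -1.9805)
|BD| = 8.9437
circle(B,5.00) ∩ circle(D,6.00): a=3.8569, h=3.1819
  candidates: C₊=(3.3349,1.9764) cross=28.458; C₋=(4.7441,-4.2293) cross=-28.458
  mode + wants cross > 0 → take C=(3.3349,1.9764) (cross=28.458)
ex = (C−B)/|BC| = (0.6113,0.7914); ey = (-0.7914,0.6113)
P = B + -2.05·ex + 1.84·ey = (-2.4310,-2.4781)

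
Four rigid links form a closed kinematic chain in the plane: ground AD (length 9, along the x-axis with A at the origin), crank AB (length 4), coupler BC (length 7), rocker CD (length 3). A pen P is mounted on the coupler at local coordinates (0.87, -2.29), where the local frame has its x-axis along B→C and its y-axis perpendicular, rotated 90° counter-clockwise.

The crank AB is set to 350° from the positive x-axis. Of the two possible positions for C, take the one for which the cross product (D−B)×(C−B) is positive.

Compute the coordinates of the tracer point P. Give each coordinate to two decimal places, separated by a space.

A=(0,0), D=(9.00,0)
B = A + 4.00·(cos350°, sin350°) = (3.9392, -0.6946)
|BD| = 5.1082
circle(B,7.00) ∩ circle(D,3.00): a=6.4694, h=2.6734
  candidates: C₊=(9.9850,2.8337) cross=13.656; C₋=(10.7120,-2.4635) cross=-13.656
  mode + wants cross > 0 → take C=(9.9850,2.8337) (cross=13.656)
ex = (C−B)/|BC| = (0.8637,0.5040); ey = (-0.5040,0.8637)
P = B + 0.87·ex + -2.29·ey = (5.8449,-2.2339)

5.84 -2.23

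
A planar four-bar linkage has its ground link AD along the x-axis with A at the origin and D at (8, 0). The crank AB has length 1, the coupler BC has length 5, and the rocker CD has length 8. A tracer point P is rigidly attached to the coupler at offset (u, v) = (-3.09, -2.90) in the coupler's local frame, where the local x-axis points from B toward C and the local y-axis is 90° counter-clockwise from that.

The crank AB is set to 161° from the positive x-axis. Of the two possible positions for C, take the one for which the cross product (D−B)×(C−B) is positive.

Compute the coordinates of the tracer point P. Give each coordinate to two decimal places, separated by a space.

0.06 -3.79

A=(0,0), D=(8.00,0)
B = A + 1.00·(cos161°, sin161°) = (-0.9455, 0.3256)
|BD| = 8.9514
circle(B,5.00) ∩ circle(D,8.00): a=2.2973, h=4.4410
  candidates: C₊=(1.5118,4.6801) cross=39.753; C₋=(1.1887,-4.1960) cross=-39.753
  mode + wants cross > 0 → take C=(1.5118,4.6801) (cross=39.753)
ex = (C−B)/|BC| = (0.4915,0.8709); ey = (-0.8709,0.4915)
P = B + -3.09·ex + -2.90·ey = (0.0615,-3.7907)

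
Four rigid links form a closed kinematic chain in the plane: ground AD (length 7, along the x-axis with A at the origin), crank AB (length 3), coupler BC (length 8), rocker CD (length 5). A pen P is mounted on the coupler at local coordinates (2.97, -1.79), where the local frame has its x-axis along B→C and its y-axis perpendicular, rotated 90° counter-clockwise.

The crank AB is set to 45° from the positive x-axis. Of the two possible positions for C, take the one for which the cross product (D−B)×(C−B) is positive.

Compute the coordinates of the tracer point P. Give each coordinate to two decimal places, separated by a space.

A=(0,0), D=(7.00,0)
B = A + 3.00·(cos45°, sin45°) = (2.1213, 2.1213)
|BD| = 5.3199
circle(B,8.00) ∩ circle(D,5.00): a=6.3254, h=4.8979
  candidates: C₊=(9.8751,4.0907) cross=26.056; C₋=(5.9691,-4.8926) cross=-26.056
  mode + wants cross > 0 → take C=(9.8751,4.0907) (cross=26.056)
ex = (C−B)/|BC| = (0.9692,0.2462); ey = (-0.2462,0.9692)
P = B + 2.97·ex + -1.79·ey = (5.4406,1.1175)

5.44 1.12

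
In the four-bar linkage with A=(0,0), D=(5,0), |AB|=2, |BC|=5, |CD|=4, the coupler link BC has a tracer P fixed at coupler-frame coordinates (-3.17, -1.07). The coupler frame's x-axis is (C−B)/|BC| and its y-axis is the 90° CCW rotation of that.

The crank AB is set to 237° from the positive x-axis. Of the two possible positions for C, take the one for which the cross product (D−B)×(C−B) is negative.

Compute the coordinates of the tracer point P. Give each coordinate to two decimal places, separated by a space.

-4.42 -1.37

A=(0,0), D=(5.00,0)
B = A + 2.00·(cos237°, sin237°) = (-1.0893, -1.6773)
|BD| = 6.3161
circle(B,5.00) ∩ circle(D,4.00): a=3.8705, h=3.1653
  candidates: C₊=(1.8016,2.4022) cross=19.992; C₋=(3.4828,-3.7011) cross=-19.992
  mode - wants cross < 0 → take C=(3.4828,-3.7011) (cross=-19.992)
ex = (C−B)/|BC| = (0.9144,-0.4048); ey = (0.4048,0.9144)
P = B + -3.17·ex + -1.07·ey = (-4.4211,-1.3727)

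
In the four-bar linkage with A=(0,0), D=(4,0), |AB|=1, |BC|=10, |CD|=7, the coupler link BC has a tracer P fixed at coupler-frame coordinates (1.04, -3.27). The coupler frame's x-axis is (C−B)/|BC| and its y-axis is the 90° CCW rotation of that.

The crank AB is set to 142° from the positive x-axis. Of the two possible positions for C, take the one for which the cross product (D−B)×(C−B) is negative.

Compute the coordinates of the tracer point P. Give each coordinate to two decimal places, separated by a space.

A=(0,0), D=(4.00,0)
B = A + 1.00·(cos142°, sin142°) = (-0.7880, 0.6157)
|BD| = 4.8274
circle(B,10.00) ∩ circle(D,7.00): a=7.6960, h=6.3852
  candidates: C₊=(7.6595,5.9672) cross=30.824; C₋=(6.0308,-6.6989) cross=-30.824
  mode - wants cross < 0 → take C=(6.0308,-6.6989) (cross=-30.824)
ex = (C−B)/|BC| = (0.6819,-0.7315); ey = (0.7315,0.6819)
P = B + 1.04·ex + -3.27·ey = (-2.4707,-2.3748)

-2.47 -2.37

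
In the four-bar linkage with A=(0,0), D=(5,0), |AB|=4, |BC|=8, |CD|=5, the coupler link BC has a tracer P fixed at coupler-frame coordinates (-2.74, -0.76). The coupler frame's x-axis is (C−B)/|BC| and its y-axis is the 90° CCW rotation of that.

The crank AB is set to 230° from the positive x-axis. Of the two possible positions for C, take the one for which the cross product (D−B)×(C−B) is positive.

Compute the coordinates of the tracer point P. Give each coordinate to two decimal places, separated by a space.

A=(0,0), D=(5.00,0)
B = A + 4.00·(cos230°, sin230°) = (-2.5712, -3.0642)
|BD| = 8.1677
circle(B,8.00) ∩ circle(D,5.00): a=6.4713, h=4.7034
  candidates: C₊=(1.6630,3.7235) cross=38.416; C₋=(5.1920,-4.9963) cross=-38.416
  mode + wants cross > 0 → take C=(1.6630,3.7235) (cross=38.416)
ex = (C−B)/|BC| = (0.5293,0.8485); ey = (-0.8485,0.5293)
P = B + -2.74·ex + -0.76·ey = (-3.3765,-5.7912)

-3.38 -5.79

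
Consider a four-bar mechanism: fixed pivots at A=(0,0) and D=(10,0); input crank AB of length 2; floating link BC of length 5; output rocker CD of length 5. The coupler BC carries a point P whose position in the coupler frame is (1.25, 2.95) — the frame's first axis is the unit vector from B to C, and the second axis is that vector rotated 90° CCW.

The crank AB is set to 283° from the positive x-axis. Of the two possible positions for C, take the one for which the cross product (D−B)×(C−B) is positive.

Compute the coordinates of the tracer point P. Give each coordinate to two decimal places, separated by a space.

0.37 1.25

A=(0,0), D=(10.00,0)
B = A + 2.00·(cos283°, sin283°) = (0.4499, -1.9487)
|BD| = 9.7469
circle(B,5.00) ∩ circle(D,5.00): a=4.8734, h=1.1178
  candidates: C₊=(5.0015,0.1209) cross=10.895; C₋=(5.4484,-2.0696) cross=-10.895
  mode + wants cross > 0 → take C=(5.0015,0.1209) (cross=10.895)
ex = (C−B)/|BC| = (0.9103,0.4139); ey = (-0.4139,0.9103)
P = B + 1.25·ex + 2.95·ey = (0.3667,1.2541)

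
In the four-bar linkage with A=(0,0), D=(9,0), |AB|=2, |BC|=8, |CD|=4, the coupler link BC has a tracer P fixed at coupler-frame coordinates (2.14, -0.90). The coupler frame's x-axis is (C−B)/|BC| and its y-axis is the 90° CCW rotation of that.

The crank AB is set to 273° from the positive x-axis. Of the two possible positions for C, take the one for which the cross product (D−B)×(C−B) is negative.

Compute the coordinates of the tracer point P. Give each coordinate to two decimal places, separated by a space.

1.98 -3.37

A=(0,0), D=(9.00,0)
B = A + 2.00·(cos273°, sin273°) = (0.1047, -1.9973)
|BD| = 9.1168
circle(B,8.00) ∩ circle(D,4.00): a=7.1909, h=3.5058
  candidates: C₊=(6.3529,2.9988) cross=31.962; C₋=(7.8889,-3.8426) cross=-31.962
  mode - wants cross < 0 → take C=(7.8889,-3.8426) (cross=-31.962)
ex = (C−B)/|BC| = (0.9730,-0.2307); ey = (0.2307,0.9730)
P = B + 2.14·ex + -0.90·ey = (1.9794,-3.3666)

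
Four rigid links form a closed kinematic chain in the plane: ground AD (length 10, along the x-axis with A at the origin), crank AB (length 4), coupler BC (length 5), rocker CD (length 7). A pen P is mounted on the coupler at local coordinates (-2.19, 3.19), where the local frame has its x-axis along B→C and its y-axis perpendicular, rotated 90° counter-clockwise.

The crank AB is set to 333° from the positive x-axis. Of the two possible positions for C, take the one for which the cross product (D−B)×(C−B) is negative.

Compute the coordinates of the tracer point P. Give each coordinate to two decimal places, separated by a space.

A=(0,0), D=(10.00,0)
B = A + 4.00·(cos333°, sin333°) = (3.5640, -1.8160)
|BD| = 6.6873
circle(B,5.00) ∩ circle(D,7.00): a=1.5492, h=4.7540
  candidates: C₊=(3.7640,3.1800) cross=31.791; C₋=(6.3459,-5.9706) cross=-31.791
  mode - wants cross < 0 → take C=(6.3459,-5.9706) (cross=-31.791)
ex = (C−B)/|BC| = (0.5564,-0.8309); ey = (0.8309,0.5564)
P = B + -2.19·ex + 3.19·ey = (4.9962,1.7786)

5.00 1.78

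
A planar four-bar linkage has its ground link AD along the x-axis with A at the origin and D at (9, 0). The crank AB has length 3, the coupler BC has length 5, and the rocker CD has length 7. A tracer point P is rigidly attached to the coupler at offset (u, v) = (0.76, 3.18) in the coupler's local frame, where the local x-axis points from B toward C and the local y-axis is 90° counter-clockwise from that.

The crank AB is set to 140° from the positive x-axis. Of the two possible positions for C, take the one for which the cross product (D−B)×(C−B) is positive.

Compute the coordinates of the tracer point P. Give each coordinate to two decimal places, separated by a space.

A=(0,0), D=(9.00,0)
B = A + 3.00·(cos140°, sin140°) = (-2.2981, 1.9284)
|BD| = 11.4615
circle(B,5.00) ∩ circle(D,7.00): a=4.6838, h=1.7499
  candidates: C₊=(2.6133,2.8653) cross=20.057; C₋=(2.0245,-0.5846) cross=-20.057
  mode + wants cross > 0 → take C=(2.6133,2.8653) (cross=20.057)
ex = (C−B)/|BC| = (0.9823,0.1874); ey = (-0.1874,0.9823)
P = B + 0.76·ex + 3.18·ey = (-2.1475,5.1944)

-2.15 5.19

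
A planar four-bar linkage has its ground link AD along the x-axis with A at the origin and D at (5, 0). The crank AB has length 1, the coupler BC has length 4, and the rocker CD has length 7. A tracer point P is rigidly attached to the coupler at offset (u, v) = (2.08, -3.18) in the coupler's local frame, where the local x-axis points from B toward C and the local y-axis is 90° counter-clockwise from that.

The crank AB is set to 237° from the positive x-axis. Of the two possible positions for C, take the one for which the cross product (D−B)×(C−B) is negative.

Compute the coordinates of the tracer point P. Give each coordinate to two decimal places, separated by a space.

A=(0,0), D=(5.00,0)
B = A + 1.00·(cos237°, sin237°) = (-0.5446, -0.8387)
|BD| = 5.6077
circle(B,4.00) ∩ circle(D,7.00): a=-0.1385, h=3.9976
  candidates: C₊=(-1.2795,3.0933) cross=22.417; C₋=(-0.0837,-4.8120) cross=-22.417
  mode - wants cross < 0 → take C=(-0.0837,-4.8120) (cross=-22.417)
ex = (C−B)/|BC| = (0.1152,-0.9933); ey = (0.9933,0.1152)
P = B + 2.08·ex + -3.18·ey = (-3.4638,-3.2712)

-3.46 -3.27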